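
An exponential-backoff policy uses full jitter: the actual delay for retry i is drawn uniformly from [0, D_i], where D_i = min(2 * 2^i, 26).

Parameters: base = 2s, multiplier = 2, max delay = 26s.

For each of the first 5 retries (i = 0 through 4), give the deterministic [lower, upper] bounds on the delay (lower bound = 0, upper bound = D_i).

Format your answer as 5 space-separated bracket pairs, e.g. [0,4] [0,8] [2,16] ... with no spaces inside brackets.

Computing bounds per retry:
  i=0: D_i=min(2*2^0,26)=2, bounds=[0,2]
  i=1: D_i=min(2*2^1,26)=4, bounds=[0,4]
  i=2: D_i=min(2*2^2,26)=8, bounds=[0,8]
  i=3: D_i=min(2*2^3,26)=16, bounds=[0,16]
  i=4: D_i=min(2*2^4,26)=26, bounds=[0,26]

Answer: [0,2] [0,4] [0,8] [0,16] [0,26]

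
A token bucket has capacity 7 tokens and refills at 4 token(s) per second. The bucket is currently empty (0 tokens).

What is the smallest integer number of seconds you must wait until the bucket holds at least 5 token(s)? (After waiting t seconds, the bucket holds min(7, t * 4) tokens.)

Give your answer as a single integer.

Answer: 2

Derivation:
Need t * 4 >= 5, so t >= 5/4.
Smallest integer t = ceil(5/4) = 2.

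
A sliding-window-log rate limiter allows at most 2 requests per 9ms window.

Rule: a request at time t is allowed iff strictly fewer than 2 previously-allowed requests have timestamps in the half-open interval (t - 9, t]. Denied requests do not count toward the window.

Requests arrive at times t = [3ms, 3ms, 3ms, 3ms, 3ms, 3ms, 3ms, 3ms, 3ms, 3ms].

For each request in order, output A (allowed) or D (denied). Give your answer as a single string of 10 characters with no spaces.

Answer: AADDDDDDDD

Derivation:
Tracking allowed requests in the window:
  req#1 t=3ms: ALLOW
  req#2 t=3ms: ALLOW
  req#3 t=3ms: DENY
  req#4 t=3ms: DENY
  req#5 t=3ms: DENY
  req#6 t=3ms: DENY
  req#7 t=3ms: DENY
  req#8 t=3ms: DENY
  req#9 t=3ms: DENY
  req#10 t=3ms: DENY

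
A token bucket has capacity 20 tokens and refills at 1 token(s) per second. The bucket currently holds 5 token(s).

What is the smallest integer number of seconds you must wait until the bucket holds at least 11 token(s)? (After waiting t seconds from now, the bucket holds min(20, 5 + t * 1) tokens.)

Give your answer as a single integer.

Need 5 + t * 1 >= 11, so t >= 6/1.
Smallest integer t = ceil(6/1) = 6.

Answer: 6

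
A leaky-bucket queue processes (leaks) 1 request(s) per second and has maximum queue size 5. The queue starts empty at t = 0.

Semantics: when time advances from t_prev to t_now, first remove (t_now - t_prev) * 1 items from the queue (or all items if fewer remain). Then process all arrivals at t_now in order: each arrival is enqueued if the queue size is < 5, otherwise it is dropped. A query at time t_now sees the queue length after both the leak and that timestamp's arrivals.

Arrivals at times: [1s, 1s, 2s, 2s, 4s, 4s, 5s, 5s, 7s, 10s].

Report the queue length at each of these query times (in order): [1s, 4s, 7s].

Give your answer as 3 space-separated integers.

Queue lengths at query times:
  query t=1s: backlog = 2
  query t=4s: backlog = 3
  query t=7s: backlog = 3

Answer: 2 3 3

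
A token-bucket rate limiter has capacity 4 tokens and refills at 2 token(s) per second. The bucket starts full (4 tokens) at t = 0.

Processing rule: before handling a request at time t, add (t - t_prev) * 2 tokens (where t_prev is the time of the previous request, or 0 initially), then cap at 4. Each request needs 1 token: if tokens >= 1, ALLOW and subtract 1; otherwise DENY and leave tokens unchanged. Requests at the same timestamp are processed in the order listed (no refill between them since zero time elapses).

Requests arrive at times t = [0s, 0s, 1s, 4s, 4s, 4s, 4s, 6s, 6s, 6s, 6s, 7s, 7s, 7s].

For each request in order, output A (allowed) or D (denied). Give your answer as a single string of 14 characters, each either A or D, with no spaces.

Simulating step by step:
  req#1 t=0s: ALLOW
  req#2 t=0s: ALLOW
  req#3 t=1s: ALLOW
  req#4 t=4s: ALLOW
  req#5 t=4s: ALLOW
  req#6 t=4s: ALLOW
  req#7 t=4s: ALLOW
  req#8 t=6s: ALLOW
  req#9 t=6s: ALLOW
  req#10 t=6s: ALLOW
  req#11 t=6s: ALLOW
  req#12 t=7s: ALLOW
  req#13 t=7s: ALLOW
  req#14 t=7s: DENY

Answer: AAAAAAAAAAAAAD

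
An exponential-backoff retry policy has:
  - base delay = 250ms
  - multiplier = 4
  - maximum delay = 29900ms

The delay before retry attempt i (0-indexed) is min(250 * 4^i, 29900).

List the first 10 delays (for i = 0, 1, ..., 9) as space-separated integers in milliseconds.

Answer: 250 1000 4000 16000 29900 29900 29900 29900 29900 29900

Derivation:
Computing each delay:
  i=0: min(250*4^0, 29900) = 250
  i=1: min(250*4^1, 29900) = 1000
  i=2: min(250*4^2, 29900) = 4000
  i=3: min(250*4^3, 29900) = 16000
  i=4: min(250*4^4, 29900) = 29900
  i=5: min(250*4^5, 29900) = 29900
  i=6: min(250*4^6, 29900) = 29900
  i=7: min(250*4^7, 29900) = 29900
  i=8: min(250*4^8, 29900) = 29900
  i=9: min(250*4^9, 29900) = 29900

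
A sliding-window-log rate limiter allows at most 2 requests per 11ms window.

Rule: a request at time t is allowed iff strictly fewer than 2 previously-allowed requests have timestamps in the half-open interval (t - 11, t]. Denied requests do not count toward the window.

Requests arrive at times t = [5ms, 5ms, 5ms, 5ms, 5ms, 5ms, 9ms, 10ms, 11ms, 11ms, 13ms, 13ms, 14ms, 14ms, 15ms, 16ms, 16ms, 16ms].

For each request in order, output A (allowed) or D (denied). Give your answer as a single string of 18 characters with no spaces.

Tracking allowed requests in the window:
  req#1 t=5ms: ALLOW
  req#2 t=5ms: ALLOW
  req#3 t=5ms: DENY
  req#4 t=5ms: DENY
  req#5 t=5ms: DENY
  req#6 t=5ms: DENY
  req#7 t=9ms: DENY
  req#8 t=10ms: DENY
  req#9 t=11ms: DENY
  req#10 t=11ms: DENY
  req#11 t=13ms: DENY
  req#12 t=13ms: DENY
  req#13 t=14ms: DENY
  req#14 t=14ms: DENY
  req#15 t=15ms: DENY
  req#16 t=16ms: ALLOW
  req#17 t=16ms: ALLOW
  req#18 t=16ms: DENY

Answer: AADDDDDDDDDDDDDAAD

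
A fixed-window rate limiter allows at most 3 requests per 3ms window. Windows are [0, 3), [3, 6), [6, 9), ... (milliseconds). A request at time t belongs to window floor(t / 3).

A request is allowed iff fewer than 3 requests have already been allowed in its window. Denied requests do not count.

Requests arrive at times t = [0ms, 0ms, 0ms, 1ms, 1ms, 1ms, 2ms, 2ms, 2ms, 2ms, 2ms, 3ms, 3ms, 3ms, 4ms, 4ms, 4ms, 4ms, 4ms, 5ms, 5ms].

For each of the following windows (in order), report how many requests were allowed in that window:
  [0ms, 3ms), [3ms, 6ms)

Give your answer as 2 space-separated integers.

Processing requests:
  req#1 t=0ms (window 0): ALLOW
  req#2 t=0ms (window 0): ALLOW
  req#3 t=0ms (window 0): ALLOW
  req#4 t=1ms (window 0): DENY
  req#5 t=1ms (window 0): DENY
  req#6 t=1ms (window 0): DENY
  req#7 t=2ms (window 0): DENY
  req#8 t=2ms (window 0): DENY
  req#9 t=2ms (window 0): DENY
  req#10 t=2ms (window 0): DENY
  req#11 t=2ms (window 0): DENY
  req#12 t=3ms (window 1): ALLOW
  req#13 t=3ms (window 1): ALLOW
  req#14 t=3ms (window 1): ALLOW
  req#15 t=4ms (window 1): DENY
  req#16 t=4ms (window 1): DENY
  req#17 t=4ms (window 1): DENY
  req#18 t=4ms (window 1): DENY
  req#19 t=4ms (window 1): DENY
  req#20 t=5ms (window 1): DENY
  req#21 t=5ms (window 1): DENY

Allowed counts by window: 3 3

Answer: 3 3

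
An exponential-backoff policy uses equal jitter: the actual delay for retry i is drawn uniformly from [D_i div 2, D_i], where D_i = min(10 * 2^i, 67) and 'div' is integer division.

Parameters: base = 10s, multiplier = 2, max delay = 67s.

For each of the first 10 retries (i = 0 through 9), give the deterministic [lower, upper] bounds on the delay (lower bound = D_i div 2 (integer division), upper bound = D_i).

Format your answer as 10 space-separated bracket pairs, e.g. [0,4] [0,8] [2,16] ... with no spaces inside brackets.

Computing bounds per retry:
  i=0: D_i=min(10*2^0,67)=10, bounds=[5,10]
  i=1: D_i=min(10*2^1,67)=20, bounds=[10,20]
  i=2: D_i=min(10*2^2,67)=40, bounds=[20,40]
  i=3: D_i=min(10*2^3,67)=67, bounds=[33,67]
  i=4: D_i=min(10*2^4,67)=67, bounds=[33,67]
  i=5: D_i=min(10*2^5,67)=67, bounds=[33,67]
  i=6: D_i=min(10*2^6,67)=67, bounds=[33,67]
  i=7: D_i=min(10*2^7,67)=67, bounds=[33,67]
  i=8: D_i=min(10*2^8,67)=67, bounds=[33,67]
  i=9: D_i=min(10*2^9,67)=67, bounds=[33,67]

Answer: [5,10] [10,20] [20,40] [33,67] [33,67] [33,67] [33,67] [33,67] [33,67] [33,67]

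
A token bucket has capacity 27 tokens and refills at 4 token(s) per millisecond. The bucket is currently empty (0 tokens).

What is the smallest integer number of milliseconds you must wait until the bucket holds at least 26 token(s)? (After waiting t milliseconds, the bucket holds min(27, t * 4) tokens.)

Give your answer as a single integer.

Answer: 7

Derivation:
Need t * 4 >= 26, so t >= 26/4.
Smallest integer t = ceil(26/4) = 7.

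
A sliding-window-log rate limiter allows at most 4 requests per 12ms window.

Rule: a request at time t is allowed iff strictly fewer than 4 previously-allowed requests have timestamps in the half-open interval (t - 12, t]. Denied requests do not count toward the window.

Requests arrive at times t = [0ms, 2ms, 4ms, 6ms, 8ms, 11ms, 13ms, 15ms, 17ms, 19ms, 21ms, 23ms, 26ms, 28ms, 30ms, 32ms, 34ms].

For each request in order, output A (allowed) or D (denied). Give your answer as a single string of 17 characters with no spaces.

Answer: AAAADDAAAADDAAAAD

Derivation:
Tracking allowed requests in the window:
  req#1 t=0ms: ALLOW
  req#2 t=2ms: ALLOW
  req#3 t=4ms: ALLOW
  req#4 t=6ms: ALLOW
  req#5 t=8ms: DENY
  req#6 t=11ms: DENY
  req#7 t=13ms: ALLOW
  req#8 t=15ms: ALLOW
  req#9 t=17ms: ALLOW
  req#10 t=19ms: ALLOW
  req#11 t=21ms: DENY
  req#12 t=23ms: DENY
  req#13 t=26ms: ALLOW
  req#14 t=28ms: ALLOW
  req#15 t=30ms: ALLOW
  req#16 t=32ms: ALLOW
  req#17 t=34ms: DENY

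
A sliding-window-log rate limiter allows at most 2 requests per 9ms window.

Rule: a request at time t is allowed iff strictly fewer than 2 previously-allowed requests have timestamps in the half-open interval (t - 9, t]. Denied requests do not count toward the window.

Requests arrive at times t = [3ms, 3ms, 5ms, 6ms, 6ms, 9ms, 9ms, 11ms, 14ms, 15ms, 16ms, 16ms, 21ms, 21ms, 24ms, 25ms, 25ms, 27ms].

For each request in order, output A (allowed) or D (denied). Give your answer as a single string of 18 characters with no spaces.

Tracking allowed requests in the window:
  req#1 t=3ms: ALLOW
  req#2 t=3ms: ALLOW
  req#3 t=5ms: DENY
  req#4 t=6ms: DENY
  req#5 t=6ms: DENY
  req#6 t=9ms: DENY
  req#7 t=9ms: DENY
  req#8 t=11ms: DENY
  req#9 t=14ms: ALLOW
  req#10 t=15ms: ALLOW
  req#11 t=16ms: DENY
  req#12 t=16ms: DENY
  req#13 t=21ms: DENY
  req#14 t=21ms: DENY
  req#15 t=24ms: ALLOW
  req#16 t=25ms: ALLOW
  req#17 t=25ms: DENY
  req#18 t=27ms: DENY

Answer: AADDDDDDAADDDDAADD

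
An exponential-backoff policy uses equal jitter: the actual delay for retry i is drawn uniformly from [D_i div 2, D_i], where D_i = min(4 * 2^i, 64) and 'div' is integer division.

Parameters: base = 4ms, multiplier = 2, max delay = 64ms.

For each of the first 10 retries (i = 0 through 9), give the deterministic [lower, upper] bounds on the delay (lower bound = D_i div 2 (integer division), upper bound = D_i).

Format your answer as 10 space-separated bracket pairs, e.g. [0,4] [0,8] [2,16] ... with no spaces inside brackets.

Answer: [2,4] [4,8] [8,16] [16,32] [32,64] [32,64] [32,64] [32,64] [32,64] [32,64]

Derivation:
Computing bounds per retry:
  i=0: D_i=min(4*2^0,64)=4, bounds=[2,4]
  i=1: D_i=min(4*2^1,64)=8, bounds=[4,8]
  i=2: D_i=min(4*2^2,64)=16, bounds=[8,16]
  i=3: D_i=min(4*2^3,64)=32, bounds=[16,32]
  i=4: D_i=min(4*2^4,64)=64, bounds=[32,64]
  i=5: D_i=min(4*2^5,64)=64, bounds=[32,64]
  i=6: D_i=min(4*2^6,64)=64, bounds=[32,64]
  i=7: D_i=min(4*2^7,64)=64, bounds=[32,64]
  i=8: D_i=min(4*2^8,64)=64, bounds=[32,64]
  i=9: D_i=min(4*2^9,64)=64, bounds=[32,64]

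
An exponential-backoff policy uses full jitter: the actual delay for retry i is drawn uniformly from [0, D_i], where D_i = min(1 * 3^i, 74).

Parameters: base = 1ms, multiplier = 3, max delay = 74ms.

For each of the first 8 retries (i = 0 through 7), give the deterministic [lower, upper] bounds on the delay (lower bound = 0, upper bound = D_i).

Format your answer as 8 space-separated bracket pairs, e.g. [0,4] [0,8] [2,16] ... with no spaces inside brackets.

Computing bounds per retry:
  i=0: D_i=min(1*3^0,74)=1, bounds=[0,1]
  i=1: D_i=min(1*3^1,74)=3, bounds=[0,3]
  i=2: D_i=min(1*3^2,74)=9, bounds=[0,9]
  i=3: D_i=min(1*3^3,74)=27, bounds=[0,27]
  i=4: D_i=min(1*3^4,74)=74, bounds=[0,74]
  i=5: D_i=min(1*3^5,74)=74, bounds=[0,74]
  i=6: D_i=min(1*3^6,74)=74, bounds=[0,74]
  i=7: D_i=min(1*3^7,74)=74, bounds=[0,74]

Answer: [0,1] [0,3] [0,9] [0,27] [0,74] [0,74] [0,74] [0,74]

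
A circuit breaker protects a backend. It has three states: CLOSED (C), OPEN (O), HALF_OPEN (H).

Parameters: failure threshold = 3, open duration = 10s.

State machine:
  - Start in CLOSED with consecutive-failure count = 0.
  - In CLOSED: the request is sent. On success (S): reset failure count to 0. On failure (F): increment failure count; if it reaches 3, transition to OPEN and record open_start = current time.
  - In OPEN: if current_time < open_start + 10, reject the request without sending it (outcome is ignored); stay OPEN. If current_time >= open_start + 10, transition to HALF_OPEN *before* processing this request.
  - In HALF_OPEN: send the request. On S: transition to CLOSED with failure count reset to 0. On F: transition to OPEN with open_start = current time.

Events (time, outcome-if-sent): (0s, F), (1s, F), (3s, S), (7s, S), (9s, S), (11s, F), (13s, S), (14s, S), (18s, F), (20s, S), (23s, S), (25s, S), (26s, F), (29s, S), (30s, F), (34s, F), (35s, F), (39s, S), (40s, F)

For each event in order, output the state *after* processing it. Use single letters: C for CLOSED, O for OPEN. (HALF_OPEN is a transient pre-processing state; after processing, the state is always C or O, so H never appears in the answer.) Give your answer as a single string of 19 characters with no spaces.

State after each event:
  event#1 t=0s outcome=F: state=CLOSED
  event#2 t=1s outcome=F: state=CLOSED
  event#3 t=3s outcome=S: state=CLOSED
  event#4 t=7s outcome=S: state=CLOSED
  event#5 t=9s outcome=S: state=CLOSED
  event#6 t=11s outcome=F: state=CLOSED
  event#7 t=13s outcome=S: state=CLOSED
  event#8 t=14s outcome=S: state=CLOSED
  event#9 t=18s outcome=F: state=CLOSED
  event#10 t=20s outcome=S: state=CLOSED
  event#11 t=23s outcome=S: state=CLOSED
  event#12 t=25s outcome=S: state=CLOSED
  event#13 t=26s outcome=F: state=CLOSED
  event#14 t=29s outcome=S: state=CLOSED
  event#15 t=30s outcome=F: state=CLOSED
  event#16 t=34s outcome=F: state=CLOSED
  event#17 t=35s outcome=F: state=OPEN
  event#18 t=39s outcome=S: state=OPEN
  event#19 t=40s outcome=F: state=OPEN

Answer: CCCCCCCCCCCCCCCCOOO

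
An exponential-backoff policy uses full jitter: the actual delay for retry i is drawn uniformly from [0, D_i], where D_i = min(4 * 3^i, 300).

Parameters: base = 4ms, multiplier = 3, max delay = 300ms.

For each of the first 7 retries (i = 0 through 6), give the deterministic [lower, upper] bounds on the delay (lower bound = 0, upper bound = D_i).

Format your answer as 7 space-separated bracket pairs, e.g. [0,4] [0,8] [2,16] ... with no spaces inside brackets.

Computing bounds per retry:
  i=0: D_i=min(4*3^0,300)=4, bounds=[0,4]
  i=1: D_i=min(4*3^1,300)=12, bounds=[0,12]
  i=2: D_i=min(4*3^2,300)=36, bounds=[0,36]
  i=3: D_i=min(4*3^3,300)=108, bounds=[0,108]
  i=4: D_i=min(4*3^4,300)=300, bounds=[0,300]
  i=5: D_i=min(4*3^5,300)=300, bounds=[0,300]
  i=6: D_i=min(4*3^6,300)=300, bounds=[0,300]

Answer: [0,4] [0,12] [0,36] [0,108] [0,300] [0,300] [0,300]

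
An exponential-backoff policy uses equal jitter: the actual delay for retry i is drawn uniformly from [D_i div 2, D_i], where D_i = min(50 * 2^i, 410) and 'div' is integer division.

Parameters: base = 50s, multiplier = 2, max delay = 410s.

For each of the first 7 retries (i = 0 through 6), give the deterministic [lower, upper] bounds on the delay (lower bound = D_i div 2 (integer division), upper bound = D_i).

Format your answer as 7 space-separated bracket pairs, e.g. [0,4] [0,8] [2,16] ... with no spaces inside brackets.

Answer: [25,50] [50,100] [100,200] [200,400] [205,410] [205,410] [205,410]

Derivation:
Computing bounds per retry:
  i=0: D_i=min(50*2^0,410)=50, bounds=[25,50]
  i=1: D_i=min(50*2^1,410)=100, bounds=[50,100]
  i=2: D_i=min(50*2^2,410)=200, bounds=[100,200]
  i=3: D_i=min(50*2^3,410)=400, bounds=[200,400]
  i=4: D_i=min(50*2^4,410)=410, bounds=[205,410]
  i=5: D_i=min(50*2^5,410)=410, bounds=[205,410]
  i=6: D_i=min(50*2^6,410)=410, bounds=[205,410]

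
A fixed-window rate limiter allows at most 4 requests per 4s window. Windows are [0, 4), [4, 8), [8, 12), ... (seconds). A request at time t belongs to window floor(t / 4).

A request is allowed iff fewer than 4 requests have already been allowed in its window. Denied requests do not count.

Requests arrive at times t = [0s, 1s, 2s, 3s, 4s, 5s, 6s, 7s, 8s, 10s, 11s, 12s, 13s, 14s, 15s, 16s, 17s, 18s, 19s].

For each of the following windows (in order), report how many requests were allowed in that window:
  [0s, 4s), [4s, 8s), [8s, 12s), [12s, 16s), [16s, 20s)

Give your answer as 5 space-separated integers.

Processing requests:
  req#1 t=0s (window 0): ALLOW
  req#2 t=1s (window 0): ALLOW
  req#3 t=2s (window 0): ALLOW
  req#4 t=3s (window 0): ALLOW
  req#5 t=4s (window 1): ALLOW
  req#6 t=5s (window 1): ALLOW
  req#7 t=6s (window 1): ALLOW
  req#8 t=7s (window 1): ALLOW
  req#9 t=8s (window 2): ALLOW
  req#10 t=10s (window 2): ALLOW
  req#11 t=11s (window 2): ALLOW
  req#12 t=12s (window 3): ALLOW
  req#13 t=13s (window 3): ALLOW
  req#14 t=14s (window 3): ALLOW
  req#15 t=15s (window 3): ALLOW
  req#16 t=16s (window 4): ALLOW
  req#17 t=17s (window 4): ALLOW
  req#18 t=18s (window 4): ALLOW
  req#19 t=19s (window 4): ALLOW

Allowed counts by window: 4 4 3 4 4

Answer: 4 4 3 4 4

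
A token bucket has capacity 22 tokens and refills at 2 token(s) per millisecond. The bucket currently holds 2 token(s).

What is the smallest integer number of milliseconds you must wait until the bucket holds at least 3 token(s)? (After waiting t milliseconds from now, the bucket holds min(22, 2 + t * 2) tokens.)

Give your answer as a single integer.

Need 2 + t * 2 >= 3, so t >= 1/2.
Smallest integer t = ceil(1/2) = 1.

Answer: 1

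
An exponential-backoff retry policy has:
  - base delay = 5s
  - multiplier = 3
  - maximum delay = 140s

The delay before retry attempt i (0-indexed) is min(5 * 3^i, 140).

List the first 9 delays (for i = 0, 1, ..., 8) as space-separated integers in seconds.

Answer: 5 15 45 135 140 140 140 140 140

Derivation:
Computing each delay:
  i=0: min(5*3^0, 140) = 5
  i=1: min(5*3^1, 140) = 15
  i=2: min(5*3^2, 140) = 45
  i=3: min(5*3^3, 140) = 135
  i=4: min(5*3^4, 140) = 140
  i=5: min(5*3^5, 140) = 140
  i=6: min(5*3^6, 140) = 140
  i=7: min(5*3^7, 140) = 140
  i=8: min(5*3^8, 140) = 140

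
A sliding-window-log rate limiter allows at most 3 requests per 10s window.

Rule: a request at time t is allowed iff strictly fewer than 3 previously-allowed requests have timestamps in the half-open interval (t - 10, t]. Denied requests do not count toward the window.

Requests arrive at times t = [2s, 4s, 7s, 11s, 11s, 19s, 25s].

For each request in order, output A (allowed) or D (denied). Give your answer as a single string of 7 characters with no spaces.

Tracking allowed requests in the window:
  req#1 t=2s: ALLOW
  req#2 t=4s: ALLOW
  req#3 t=7s: ALLOW
  req#4 t=11s: DENY
  req#5 t=11s: DENY
  req#6 t=19s: ALLOW
  req#7 t=25s: ALLOW

Answer: AAADDAA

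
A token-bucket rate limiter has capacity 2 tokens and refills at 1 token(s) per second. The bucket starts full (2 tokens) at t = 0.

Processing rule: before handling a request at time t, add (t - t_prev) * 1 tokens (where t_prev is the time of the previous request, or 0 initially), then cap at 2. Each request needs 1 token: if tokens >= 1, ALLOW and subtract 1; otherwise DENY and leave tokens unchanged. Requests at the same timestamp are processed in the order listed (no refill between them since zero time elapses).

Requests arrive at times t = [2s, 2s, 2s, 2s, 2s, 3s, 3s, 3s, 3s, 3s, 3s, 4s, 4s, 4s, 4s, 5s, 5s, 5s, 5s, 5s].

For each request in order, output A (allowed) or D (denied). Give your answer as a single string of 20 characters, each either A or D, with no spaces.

Simulating step by step:
  req#1 t=2s: ALLOW
  req#2 t=2s: ALLOW
  req#3 t=2s: DENY
  req#4 t=2s: DENY
  req#5 t=2s: DENY
  req#6 t=3s: ALLOW
  req#7 t=3s: DENY
  req#8 t=3s: DENY
  req#9 t=3s: DENY
  req#10 t=3s: DENY
  req#11 t=3s: DENY
  req#12 t=4s: ALLOW
  req#13 t=4s: DENY
  req#14 t=4s: DENY
  req#15 t=4s: DENY
  req#16 t=5s: ALLOW
  req#17 t=5s: DENY
  req#18 t=5s: DENY
  req#19 t=5s: DENY
  req#20 t=5s: DENY

Answer: AADDDADDDDDADDDADDDD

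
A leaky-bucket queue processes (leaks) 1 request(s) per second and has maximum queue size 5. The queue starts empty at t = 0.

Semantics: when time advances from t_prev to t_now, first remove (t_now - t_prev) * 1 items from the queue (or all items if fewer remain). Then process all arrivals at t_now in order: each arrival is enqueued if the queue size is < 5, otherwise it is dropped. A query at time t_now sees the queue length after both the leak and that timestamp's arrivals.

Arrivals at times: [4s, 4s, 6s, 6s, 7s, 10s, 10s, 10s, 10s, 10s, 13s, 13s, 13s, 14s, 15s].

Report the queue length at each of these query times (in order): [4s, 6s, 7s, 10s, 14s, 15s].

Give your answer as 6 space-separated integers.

Answer: 2 2 2 5 5 5

Derivation:
Queue lengths at query times:
  query t=4s: backlog = 2
  query t=6s: backlog = 2
  query t=7s: backlog = 2
  query t=10s: backlog = 5
  query t=14s: backlog = 5
  query t=15s: backlog = 5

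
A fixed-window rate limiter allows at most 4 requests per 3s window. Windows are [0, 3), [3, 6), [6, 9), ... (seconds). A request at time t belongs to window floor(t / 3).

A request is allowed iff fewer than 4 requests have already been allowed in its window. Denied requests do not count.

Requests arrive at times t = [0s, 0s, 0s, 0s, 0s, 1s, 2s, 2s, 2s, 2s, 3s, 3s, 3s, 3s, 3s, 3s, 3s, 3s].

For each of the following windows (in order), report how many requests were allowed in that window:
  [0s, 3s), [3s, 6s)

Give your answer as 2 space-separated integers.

Processing requests:
  req#1 t=0s (window 0): ALLOW
  req#2 t=0s (window 0): ALLOW
  req#3 t=0s (window 0): ALLOW
  req#4 t=0s (window 0): ALLOW
  req#5 t=0s (window 0): DENY
  req#6 t=1s (window 0): DENY
  req#7 t=2s (window 0): DENY
  req#8 t=2s (window 0): DENY
  req#9 t=2s (window 0): DENY
  req#10 t=2s (window 0): DENY
  req#11 t=3s (window 1): ALLOW
  req#12 t=3s (window 1): ALLOW
  req#13 t=3s (window 1): ALLOW
  req#14 t=3s (window 1): ALLOW
  req#15 t=3s (window 1): DENY
  req#16 t=3s (window 1): DENY
  req#17 t=3s (window 1): DENY
  req#18 t=3s (window 1): DENY

Allowed counts by window: 4 4

Answer: 4 4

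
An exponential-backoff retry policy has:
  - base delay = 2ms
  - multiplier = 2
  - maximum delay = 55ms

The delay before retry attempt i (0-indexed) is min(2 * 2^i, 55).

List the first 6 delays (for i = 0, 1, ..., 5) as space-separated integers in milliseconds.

Answer: 2 4 8 16 32 55

Derivation:
Computing each delay:
  i=0: min(2*2^0, 55) = 2
  i=1: min(2*2^1, 55) = 4
  i=2: min(2*2^2, 55) = 8
  i=3: min(2*2^3, 55) = 16
  i=4: min(2*2^4, 55) = 32
  i=5: min(2*2^5, 55) = 55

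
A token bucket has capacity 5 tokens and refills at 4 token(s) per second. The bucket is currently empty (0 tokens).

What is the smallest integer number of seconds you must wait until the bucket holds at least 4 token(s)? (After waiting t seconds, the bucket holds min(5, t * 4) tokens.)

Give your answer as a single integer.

Need t * 4 >= 4, so t >= 4/4.
Smallest integer t = ceil(4/4) = 1.

Answer: 1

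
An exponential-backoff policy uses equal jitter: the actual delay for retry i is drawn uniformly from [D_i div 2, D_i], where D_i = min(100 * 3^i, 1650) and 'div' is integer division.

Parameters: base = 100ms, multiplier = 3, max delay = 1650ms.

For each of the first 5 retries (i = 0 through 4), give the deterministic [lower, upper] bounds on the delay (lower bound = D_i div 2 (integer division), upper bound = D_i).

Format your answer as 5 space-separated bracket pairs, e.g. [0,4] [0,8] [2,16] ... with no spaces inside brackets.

Answer: [50,100] [150,300] [450,900] [825,1650] [825,1650]

Derivation:
Computing bounds per retry:
  i=0: D_i=min(100*3^0,1650)=100, bounds=[50,100]
  i=1: D_i=min(100*3^1,1650)=300, bounds=[150,300]
  i=2: D_i=min(100*3^2,1650)=900, bounds=[450,900]
  i=3: D_i=min(100*3^3,1650)=1650, bounds=[825,1650]
  i=4: D_i=min(100*3^4,1650)=1650, bounds=[825,1650]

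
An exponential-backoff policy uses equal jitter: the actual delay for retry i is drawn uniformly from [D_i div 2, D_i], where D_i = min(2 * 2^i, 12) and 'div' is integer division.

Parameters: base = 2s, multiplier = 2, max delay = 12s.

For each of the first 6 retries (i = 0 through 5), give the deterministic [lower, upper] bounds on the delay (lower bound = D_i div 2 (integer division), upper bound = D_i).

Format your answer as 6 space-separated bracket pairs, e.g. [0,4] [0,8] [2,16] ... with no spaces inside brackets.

Answer: [1,2] [2,4] [4,8] [6,12] [6,12] [6,12]

Derivation:
Computing bounds per retry:
  i=0: D_i=min(2*2^0,12)=2, bounds=[1,2]
  i=1: D_i=min(2*2^1,12)=4, bounds=[2,4]
  i=2: D_i=min(2*2^2,12)=8, bounds=[4,8]
  i=3: D_i=min(2*2^3,12)=12, bounds=[6,12]
  i=4: D_i=min(2*2^4,12)=12, bounds=[6,12]
  i=5: D_i=min(2*2^5,12)=12, bounds=[6,12]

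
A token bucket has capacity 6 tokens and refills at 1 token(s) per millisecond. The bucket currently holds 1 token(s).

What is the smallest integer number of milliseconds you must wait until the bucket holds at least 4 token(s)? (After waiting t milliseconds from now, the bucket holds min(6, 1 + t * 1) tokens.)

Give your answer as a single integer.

Answer: 3

Derivation:
Need 1 + t * 1 >= 4, so t >= 3/1.
Smallest integer t = ceil(3/1) = 3.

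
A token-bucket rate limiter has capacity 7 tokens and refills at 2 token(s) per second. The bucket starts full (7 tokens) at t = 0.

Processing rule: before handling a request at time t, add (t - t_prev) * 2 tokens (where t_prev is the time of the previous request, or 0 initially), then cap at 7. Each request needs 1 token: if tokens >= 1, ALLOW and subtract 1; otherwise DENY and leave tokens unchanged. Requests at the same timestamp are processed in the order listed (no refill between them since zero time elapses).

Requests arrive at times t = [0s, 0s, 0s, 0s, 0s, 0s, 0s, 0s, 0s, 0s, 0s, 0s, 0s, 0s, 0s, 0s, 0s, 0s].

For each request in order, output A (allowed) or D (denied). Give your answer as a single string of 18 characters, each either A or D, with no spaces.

Answer: AAAAAAADDDDDDDDDDD

Derivation:
Simulating step by step:
  req#1 t=0s: ALLOW
  req#2 t=0s: ALLOW
  req#3 t=0s: ALLOW
  req#4 t=0s: ALLOW
  req#5 t=0s: ALLOW
  req#6 t=0s: ALLOW
  req#7 t=0s: ALLOW
  req#8 t=0s: DENY
  req#9 t=0s: DENY
  req#10 t=0s: DENY
  req#11 t=0s: DENY
  req#12 t=0s: DENY
  req#13 t=0s: DENY
  req#14 t=0s: DENY
  req#15 t=0s: DENY
  req#16 t=0s: DENY
  req#17 t=0s: DENY
  req#18 t=0s: DENY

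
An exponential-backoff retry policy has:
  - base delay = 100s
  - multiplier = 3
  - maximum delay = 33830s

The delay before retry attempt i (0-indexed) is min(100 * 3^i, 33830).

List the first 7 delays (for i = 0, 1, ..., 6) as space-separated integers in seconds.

Computing each delay:
  i=0: min(100*3^0, 33830) = 100
  i=1: min(100*3^1, 33830) = 300
  i=2: min(100*3^2, 33830) = 900
  i=3: min(100*3^3, 33830) = 2700
  i=4: min(100*3^4, 33830) = 8100
  i=5: min(100*3^5, 33830) = 24300
  i=6: min(100*3^6, 33830) = 33830

Answer: 100 300 900 2700 8100 24300 33830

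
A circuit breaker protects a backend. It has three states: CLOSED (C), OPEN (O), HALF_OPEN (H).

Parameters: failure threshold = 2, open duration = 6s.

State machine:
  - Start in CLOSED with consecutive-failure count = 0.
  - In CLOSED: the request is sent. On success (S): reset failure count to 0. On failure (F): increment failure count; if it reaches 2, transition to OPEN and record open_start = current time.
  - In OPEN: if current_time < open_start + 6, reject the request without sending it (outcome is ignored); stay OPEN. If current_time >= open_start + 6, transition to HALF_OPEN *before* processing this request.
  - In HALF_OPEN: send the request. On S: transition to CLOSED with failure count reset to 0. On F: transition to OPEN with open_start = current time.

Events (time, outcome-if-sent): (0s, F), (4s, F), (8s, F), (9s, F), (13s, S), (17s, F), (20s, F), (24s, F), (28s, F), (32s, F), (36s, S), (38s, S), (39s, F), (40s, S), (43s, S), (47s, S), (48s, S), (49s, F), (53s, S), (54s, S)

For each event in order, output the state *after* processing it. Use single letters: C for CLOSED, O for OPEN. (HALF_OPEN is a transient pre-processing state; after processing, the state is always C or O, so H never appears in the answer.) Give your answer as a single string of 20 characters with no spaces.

Answer: COOOCCOOOOCCCCCCCCCC

Derivation:
State after each event:
  event#1 t=0s outcome=F: state=CLOSED
  event#2 t=4s outcome=F: state=OPEN
  event#3 t=8s outcome=F: state=OPEN
  event#4 t=9s outcome=F: state=OPEN
  event#5 t=13s outcome=S: state=CLOSED
  event#6 t=17s outcome=F: state=CLOSED
  event#7 t=20s outcome=F: state=OPEN
  event#8 t=24s outcome=F: state=OPEN
  event#9 t=28s outcome=F: state=OPEN
  event#10 t=32s outcome=F: state=OPEN
  event#11 t=36s outcome=S: state=CLOSED
  event#12 t=38s outcome=S: state=CLOSED
  event#13 t=39s outcome=F: state=CLOSED
  event#14 t=40s outcome=S: state=CLOSED
  event#15 t=43s outcome=S: state=CLOSED
  event#16 t=47s outcome=S: state=CLOSED
  event#17 t=48s outcome=S: state=CLOSED
  event#18 t=49s outcome=F: state=CLOSED
  event#19 t=53s outcome=S: state=CLOSED
  event#20 t=54s outcome=S: state=CLOSED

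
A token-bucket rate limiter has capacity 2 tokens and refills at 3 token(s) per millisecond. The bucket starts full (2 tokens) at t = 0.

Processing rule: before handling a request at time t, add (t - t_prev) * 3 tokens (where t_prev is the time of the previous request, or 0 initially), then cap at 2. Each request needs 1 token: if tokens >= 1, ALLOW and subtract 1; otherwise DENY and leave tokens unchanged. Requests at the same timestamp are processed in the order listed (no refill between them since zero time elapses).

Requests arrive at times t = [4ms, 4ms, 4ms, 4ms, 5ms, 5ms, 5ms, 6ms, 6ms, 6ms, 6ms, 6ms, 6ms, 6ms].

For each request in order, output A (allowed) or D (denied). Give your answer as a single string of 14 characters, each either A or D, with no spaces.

Simulating step by step:
  req#1 t=4ms: ALLOW
  req#2 t=4ms: ALLOW
  req#3 t=4ms: DENY
  req#4 t=4ms: DENY
  req#5 t=5ms: ALLOW
  req#6 t=5ms: ALLOW
  req#7 t=5ms: DENY
  req#8 t=6ms: ALLOW
  req#9 t=6ms: ALLOW
  req#10 t=6ms: DENY
  req#11 t=6ms: DENY
  req#12 t=6ms: DENY
  req#13 t=6ms: DENY
  req#14 t=6ms: DENY

Answer: AADDAADAADDDDD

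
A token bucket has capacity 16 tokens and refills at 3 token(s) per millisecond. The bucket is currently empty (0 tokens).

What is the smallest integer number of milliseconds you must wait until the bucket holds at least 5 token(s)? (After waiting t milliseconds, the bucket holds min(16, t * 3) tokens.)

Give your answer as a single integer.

Need t * 3 >= 5, so t >= 5/3.
Smallest integer t = ceil(5/3) = 2.

Answer: 2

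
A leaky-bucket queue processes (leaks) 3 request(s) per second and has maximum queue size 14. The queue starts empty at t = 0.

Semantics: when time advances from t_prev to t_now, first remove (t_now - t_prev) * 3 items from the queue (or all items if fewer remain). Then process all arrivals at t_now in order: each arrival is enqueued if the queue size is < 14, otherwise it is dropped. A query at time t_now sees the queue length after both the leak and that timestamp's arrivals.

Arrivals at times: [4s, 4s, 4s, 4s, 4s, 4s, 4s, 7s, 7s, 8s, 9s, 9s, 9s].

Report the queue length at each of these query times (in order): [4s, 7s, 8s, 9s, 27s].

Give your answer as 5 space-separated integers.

Queue lengths at query times:
  query t=4s: backlog = 7
  query t=7s: backlog = 2
  query t=8s: backlog = 1
  query t=9s: backlog = 3
  query t=27s: backlog = 0

Answer: 7 2 1 3 0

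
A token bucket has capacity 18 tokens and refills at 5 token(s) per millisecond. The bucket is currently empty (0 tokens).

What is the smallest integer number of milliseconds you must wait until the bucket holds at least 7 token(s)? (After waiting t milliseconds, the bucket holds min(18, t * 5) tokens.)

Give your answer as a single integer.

Answer: 2

Derivation:
Need t * 5 >= 7, so t >= 7/5.
Smallest integer t = ceil(7/5) = 2.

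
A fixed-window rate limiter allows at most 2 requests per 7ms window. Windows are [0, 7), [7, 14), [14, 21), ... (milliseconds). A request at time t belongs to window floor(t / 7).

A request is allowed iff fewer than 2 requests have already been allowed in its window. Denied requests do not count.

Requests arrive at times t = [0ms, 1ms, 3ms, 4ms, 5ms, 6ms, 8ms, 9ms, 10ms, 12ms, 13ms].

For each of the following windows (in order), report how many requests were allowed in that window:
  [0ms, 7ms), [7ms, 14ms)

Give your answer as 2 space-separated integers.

Answer: 2 2

Derivation:
Processing requests:
  req#1 t=0ms (window 0): ALLOW
  req#2 t=1ms (window 0): ALLOW
  req#3 t=3ms (window 0): DENY
  req#4 t=4ms (window 0): DENY
  req#5 t=5ms (window 0): DENY
  req#6 t=6ms (window 0): DENY
  req#7 t=8ms (window 1): ALLOW
  req#8 t=9ms (window 1): ALLOW
  req#9 t=10ms (window 1): DENY
  req#10 t=12ms (window 1): DENY
  req#11 t=13ms (window 1): DENY

Allowed counts by window: 2 2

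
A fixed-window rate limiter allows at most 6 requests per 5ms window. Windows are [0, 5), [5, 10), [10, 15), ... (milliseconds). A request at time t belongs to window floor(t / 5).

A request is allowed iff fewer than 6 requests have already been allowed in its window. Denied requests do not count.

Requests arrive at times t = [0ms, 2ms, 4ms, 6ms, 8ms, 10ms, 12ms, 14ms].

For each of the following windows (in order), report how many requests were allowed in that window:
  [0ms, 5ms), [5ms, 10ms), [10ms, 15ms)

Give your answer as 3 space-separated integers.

Processing requests:
  req#1 t=0ms (window 0): ALLOW
  req#2 t=2ms (window 0): ALLOW
  req#3 t=4ms (window 0): ALLOW
  req#4 t=6ms (window 1): ALLOW
  req#5 t=8ms (window 1): ALLOW
  req#6 t=10ms (window 2): ALLOW
  req#7 t=12ms (window 2): ALLOW
  req#8 t=14ms (window 2): ALLOW

Allowed counts by window: 3 2 3

Answer: 3 2 3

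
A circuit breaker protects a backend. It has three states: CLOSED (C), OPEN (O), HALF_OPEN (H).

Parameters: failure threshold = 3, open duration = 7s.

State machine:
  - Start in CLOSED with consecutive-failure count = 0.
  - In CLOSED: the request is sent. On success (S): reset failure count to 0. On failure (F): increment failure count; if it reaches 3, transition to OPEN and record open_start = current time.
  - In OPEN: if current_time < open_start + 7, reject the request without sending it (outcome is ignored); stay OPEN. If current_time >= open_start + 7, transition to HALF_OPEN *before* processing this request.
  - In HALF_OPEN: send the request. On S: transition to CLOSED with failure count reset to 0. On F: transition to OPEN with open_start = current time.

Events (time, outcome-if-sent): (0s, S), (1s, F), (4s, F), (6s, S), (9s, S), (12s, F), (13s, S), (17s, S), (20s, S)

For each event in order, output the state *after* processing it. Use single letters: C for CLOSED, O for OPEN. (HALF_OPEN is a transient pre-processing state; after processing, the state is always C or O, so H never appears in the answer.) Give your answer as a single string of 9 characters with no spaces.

Answer: CCCCCCCCC

Derivation:
State after each event:
  event#1 t=0s outcome=S: state=CLOSED
  event#2 t=1s outcome=F: state=CLOSED
  event#3 t=4s outcome=F: state=CLOSED
  event#4 t=6s outcome=S: state=CLOSED
  event#5 t=9s outcome=S: state=CLOSED
  event#6 t=12s outcome=F: state=CLOSED
  event#7 t=13s outcome=S: state=CLOSED
  event#8 t=17s outcome=S: state=CLOSED
  event#9 t=20s outcome=S: state=CLOSED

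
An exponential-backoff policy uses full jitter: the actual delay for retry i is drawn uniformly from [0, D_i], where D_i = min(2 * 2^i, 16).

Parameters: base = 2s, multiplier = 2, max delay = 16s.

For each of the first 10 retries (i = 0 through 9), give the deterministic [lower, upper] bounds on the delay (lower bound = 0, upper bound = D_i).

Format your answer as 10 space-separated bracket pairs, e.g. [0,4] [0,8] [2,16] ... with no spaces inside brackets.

Computing bounds per retry:
  i=0: D_i=min(2*2^0,16)=2, bounds=[0,2]
  i=1: D_i=min(2*2^1,16)=4, bounds=[0,4]
  i=2: D_i=min(2*2^2,16)=8, bounds=[0,8]
  i=3: D_i=min(2*2^3,16)=16, bounds=[0,16]
  i=4: D_i=min(2*2^4,16)=16, bounds=[0,16]
  i=5: D_i=min(2*2^5,16)=16, bounds=[0,16]
  i=6: D_i=min(2*2^6,16)=16, bounds=[0,16]
  i=7: D_i=min(2*2^7,16)=16, bounds=[0,16]
  i=8: D_i=min(2*2^8,16)=16, bounds=[0,16]
  i=9: D_i=min(2*2^9,16)=16, bounds=[0,16]

Answer: [0,2] [0,4] [0,8] [0,16] [0,16] [0,16] [0,16] [0,16] [0,16] [0,16]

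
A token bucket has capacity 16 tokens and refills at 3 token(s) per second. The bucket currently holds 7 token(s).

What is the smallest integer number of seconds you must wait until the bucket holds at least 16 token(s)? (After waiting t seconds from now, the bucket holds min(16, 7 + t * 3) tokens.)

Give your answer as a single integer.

Answer: 3

Derivation:
Need 7 + t * 3 >= 16, so t >= 9/3.
Smallest integer t = ceil(9/3) = 3.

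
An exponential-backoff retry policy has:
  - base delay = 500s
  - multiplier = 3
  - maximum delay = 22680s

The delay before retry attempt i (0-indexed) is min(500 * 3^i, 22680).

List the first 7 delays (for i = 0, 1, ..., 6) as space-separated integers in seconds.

Answer: 500 1500 4500 13500 22680 22680 22680

Derivation:
Computing each delay:
  i=0: min(500*3^0, 22680) = 500
  i=1: min(500*3^1, 22680) = 1500
  i=2: min(500*3^2, 22680) = 4500
  i=3: min(500*3^3, 22680) = 13500
  i=4: min(500*3^4, 22680) = 22680
  i=5: min(500*3^5, 22680) = 22680
  i=6: min(500*3^6, 22680) = 22680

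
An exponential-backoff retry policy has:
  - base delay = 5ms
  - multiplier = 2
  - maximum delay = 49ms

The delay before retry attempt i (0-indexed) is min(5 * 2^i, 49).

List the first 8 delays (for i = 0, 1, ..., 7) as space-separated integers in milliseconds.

Answer: 5 10 20 40 49 49 49 49

Derivation:
Computing each delay:
  i=0: min(5*2^0, 49) = 5
  i=1: min(5*2^1, 49) = 10
  i=2: min(5*2^2, 49) = 20
  i=3: min(5*2^3, 49) = 40
  i=4: min(5*2^4, 49) = 49
  i=5: min(5*2^5, 49) = 49
  i=6: min(5*2^6, 49) = 49
  i=7: min(5*2^7, 49) = 49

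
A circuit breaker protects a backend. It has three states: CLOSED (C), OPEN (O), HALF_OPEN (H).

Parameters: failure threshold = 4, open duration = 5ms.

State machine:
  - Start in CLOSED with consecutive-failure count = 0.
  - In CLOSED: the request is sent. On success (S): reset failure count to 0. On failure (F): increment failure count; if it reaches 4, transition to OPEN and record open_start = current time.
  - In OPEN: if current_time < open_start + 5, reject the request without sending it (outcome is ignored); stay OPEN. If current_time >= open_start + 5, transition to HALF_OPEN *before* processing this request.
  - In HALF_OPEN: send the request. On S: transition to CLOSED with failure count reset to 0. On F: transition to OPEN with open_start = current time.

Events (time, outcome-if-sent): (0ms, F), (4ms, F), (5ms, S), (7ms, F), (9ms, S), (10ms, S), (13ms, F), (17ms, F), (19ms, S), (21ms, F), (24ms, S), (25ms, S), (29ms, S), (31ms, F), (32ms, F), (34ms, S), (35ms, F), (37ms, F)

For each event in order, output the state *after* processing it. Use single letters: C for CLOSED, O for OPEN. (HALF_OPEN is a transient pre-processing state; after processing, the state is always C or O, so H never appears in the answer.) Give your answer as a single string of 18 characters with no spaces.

State after each event:
  event#1 t=0ms outcome=F: state=CLOSED
  event#2 t=4ms outcome=F: state=CLOSED
  event#3 t=5ms outcome=S: state=CLOSED
  event#4 t=7ms outcome=F: state=CLOSED
  event#5 t=9ms outcome=S: state=CLOSED
  event#6 t=10ms outcome=S: state=CLOSED
  event#7 t=13ms outcome=F: state=CLOSED
  event#8 t=17ms outcome=F: state=CLOSED
  event#9 t=19ms outcome=S: state=CLOSED
  event#10 t=21ms outcome=F: state=CLOSED
  event#11 t=24ms outcome=S: state=CLOSED
  event#12 t=25ms outcome=S: state=CLOSED
  event#13 t=29ms outcome=S: state=CLOSED
  event#14 t=31ms outcome=F: state=CLOSED
  event#15 t=32ms outcome=F: state=CLOSED
  event#16 t=34ms outcome=S: state=CLOSED
  event#17 t=35ms outcome=F: state=CLOSED
  event#18 t=37ms outcome=F: state=CLOSED

Answer: CCCCCCCCCCCCCCCCCC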